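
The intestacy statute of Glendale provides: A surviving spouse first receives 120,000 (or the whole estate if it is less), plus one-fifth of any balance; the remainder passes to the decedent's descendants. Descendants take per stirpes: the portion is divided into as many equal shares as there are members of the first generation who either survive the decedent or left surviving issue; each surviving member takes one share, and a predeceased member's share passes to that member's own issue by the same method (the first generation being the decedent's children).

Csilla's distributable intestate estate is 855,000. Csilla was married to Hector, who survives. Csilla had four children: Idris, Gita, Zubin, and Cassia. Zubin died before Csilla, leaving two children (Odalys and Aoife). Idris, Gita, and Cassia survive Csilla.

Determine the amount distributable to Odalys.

Hector first takes 120,000, leaving a balance of 735,000. Hector then takes one-fifth of the balance (147,000), for a total of 267,000. The remaining 588,000 passes to the descendants.
The descendants' portion (588,000) is divided into 4 shares of 147,000: Idris, Gita, and Cassia each take 147,000; Zubin's 147,000 share passes to Zubin's issue.
Zubin's share (147,000) is divided into 2 shares of 73,500: Odalys and Aoife each take 73,500.

Odalys receives 73,500.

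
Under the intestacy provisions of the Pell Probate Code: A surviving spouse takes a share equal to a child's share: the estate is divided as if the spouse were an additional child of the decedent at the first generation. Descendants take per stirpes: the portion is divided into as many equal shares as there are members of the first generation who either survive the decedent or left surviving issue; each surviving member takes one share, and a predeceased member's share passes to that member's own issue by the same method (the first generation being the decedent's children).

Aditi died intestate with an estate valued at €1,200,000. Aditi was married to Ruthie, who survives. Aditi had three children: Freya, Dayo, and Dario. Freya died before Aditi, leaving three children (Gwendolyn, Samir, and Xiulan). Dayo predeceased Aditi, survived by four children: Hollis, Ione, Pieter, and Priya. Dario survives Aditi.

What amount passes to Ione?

Ione receives €75,000.

The spouse counts as an additional share at the children's level, so there are 4 primary shares of €300,000. Ruthie takes one such share (€300,000).
The children's combined portion (€900,000) is divided into 3 shares of €300,000: Dario takes €300,000; Freya's €300,000 share passes to Freya's issue; Dayo's €300,000 share passes to Dayo's issue.
Freya's share (€300,000) is divided into 3 shares of €100,000: Gwendolyn, Samir, and Xiulan each take €100,000.
Dayo's share (€300,000) is divided into 4 shares of €75,000: Hollis, Ione, Pieter, and Priya each take €75,000.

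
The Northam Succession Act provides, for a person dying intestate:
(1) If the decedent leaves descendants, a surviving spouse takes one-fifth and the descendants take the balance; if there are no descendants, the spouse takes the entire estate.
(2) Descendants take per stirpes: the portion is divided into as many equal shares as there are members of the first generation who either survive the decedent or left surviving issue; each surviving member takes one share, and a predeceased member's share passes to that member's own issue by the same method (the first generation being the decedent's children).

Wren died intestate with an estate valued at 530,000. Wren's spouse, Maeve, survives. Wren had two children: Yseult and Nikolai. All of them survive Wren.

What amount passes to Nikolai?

Maeve takes one-fifth of 530,000 = 106,000. The remaining 424,000 passes to the descendants.
The descendants' portion (424,000) is divided into 2 shares of 212,000: Yseult and Nikolai each take 212,000.

Nikolai receives 212,000.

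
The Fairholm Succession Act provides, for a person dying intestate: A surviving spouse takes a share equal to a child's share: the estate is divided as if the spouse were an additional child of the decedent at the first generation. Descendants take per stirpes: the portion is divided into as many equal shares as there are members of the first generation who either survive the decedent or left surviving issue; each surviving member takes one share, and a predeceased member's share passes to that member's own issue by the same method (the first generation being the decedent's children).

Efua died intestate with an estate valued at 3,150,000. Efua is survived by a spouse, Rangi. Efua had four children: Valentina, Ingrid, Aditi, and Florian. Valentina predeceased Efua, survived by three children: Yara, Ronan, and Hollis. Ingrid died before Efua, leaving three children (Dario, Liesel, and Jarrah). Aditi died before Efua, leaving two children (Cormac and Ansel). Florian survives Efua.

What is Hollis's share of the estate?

The spouse counts as an additional share at the children's level, so there are 5 primary shares of 630,000. Rangi takes one such share (630,000).
The children's combined portion (2,520,000) is divided into 4 shares of 630,000: Florian takes 630,000; Valentina's 630,000 share passes to Valentina's issue; Ingrid's 630,000 share passes to Ingrid's issue; Aditi's 630,000 share passes to Aditi's issue.
Valentina's share (630,000) is divided into 3 shares of 210,000: Yara, Ronan, and Hollis each take 210,000.
Ingrid's share (630,000) is divided into 3 shares of 210,000: Dario, Liesel, and Jarrah each take 210,000.
Aditi's share (630,000) is divided into 2 shares of 315,000: Cormac and Ansel each take 315,000.

Hollis receives 210,000.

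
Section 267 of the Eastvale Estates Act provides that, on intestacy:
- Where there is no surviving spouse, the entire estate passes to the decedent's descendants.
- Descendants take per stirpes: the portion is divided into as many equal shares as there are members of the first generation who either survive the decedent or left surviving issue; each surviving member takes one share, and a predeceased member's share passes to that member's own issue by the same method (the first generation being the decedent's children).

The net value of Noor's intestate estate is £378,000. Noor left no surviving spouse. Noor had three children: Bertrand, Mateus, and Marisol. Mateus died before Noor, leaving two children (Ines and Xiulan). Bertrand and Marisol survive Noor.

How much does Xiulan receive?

Xiulan receives £63,000.

The entire £378,000 passes to the descendants.
That amount (£378,000) is divided into 3 shares of £126,000: Bertrand and Marisol each take £126,000; Mateus's £126,000 share passes to Mateus's issue.
Mateus's share (£126,000) is divided into 2 shares of £63,000: Ines and Xiulan each take £63,000.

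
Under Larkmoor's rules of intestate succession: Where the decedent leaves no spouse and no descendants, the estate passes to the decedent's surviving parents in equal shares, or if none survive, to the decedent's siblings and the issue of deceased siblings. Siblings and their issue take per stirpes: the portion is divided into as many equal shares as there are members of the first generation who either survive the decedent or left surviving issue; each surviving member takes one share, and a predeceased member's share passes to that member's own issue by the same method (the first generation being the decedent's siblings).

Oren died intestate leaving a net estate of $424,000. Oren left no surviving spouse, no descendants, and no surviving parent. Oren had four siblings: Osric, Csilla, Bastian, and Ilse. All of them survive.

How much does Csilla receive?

Csilla receives $106,000.

The entire $424,000 passes to the siblings and their issue.
That amount ($424,000) is divided into 4 shares of $106,000: Osric, Csilla, Bastian, and Ilse each take $106,000.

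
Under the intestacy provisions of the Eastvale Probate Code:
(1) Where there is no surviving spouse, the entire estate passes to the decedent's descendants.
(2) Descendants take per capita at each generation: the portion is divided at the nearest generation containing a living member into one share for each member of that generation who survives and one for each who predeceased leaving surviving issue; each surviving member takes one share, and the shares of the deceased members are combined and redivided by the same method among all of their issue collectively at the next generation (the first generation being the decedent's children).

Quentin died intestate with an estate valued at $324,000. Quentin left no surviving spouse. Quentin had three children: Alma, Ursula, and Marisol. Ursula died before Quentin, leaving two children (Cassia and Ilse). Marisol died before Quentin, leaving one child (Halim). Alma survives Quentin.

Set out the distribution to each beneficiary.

The entire $324,000 passes to the descendants.
That amount ($324,000) is divided at the children's generation into 3 shares of $108,000. Alma takes $108,000. The 2 shares of the deceased (Ursula and Marisol) are combined into a pool of $216,000.
That pool ($216,000) is divided at the grandchildren's generation equally among Cassia, Ilse, and Halim: $72,000 each.

Alma: $108,000; Cassia: $72,000; Ilse: $72,000; Halim: $72,000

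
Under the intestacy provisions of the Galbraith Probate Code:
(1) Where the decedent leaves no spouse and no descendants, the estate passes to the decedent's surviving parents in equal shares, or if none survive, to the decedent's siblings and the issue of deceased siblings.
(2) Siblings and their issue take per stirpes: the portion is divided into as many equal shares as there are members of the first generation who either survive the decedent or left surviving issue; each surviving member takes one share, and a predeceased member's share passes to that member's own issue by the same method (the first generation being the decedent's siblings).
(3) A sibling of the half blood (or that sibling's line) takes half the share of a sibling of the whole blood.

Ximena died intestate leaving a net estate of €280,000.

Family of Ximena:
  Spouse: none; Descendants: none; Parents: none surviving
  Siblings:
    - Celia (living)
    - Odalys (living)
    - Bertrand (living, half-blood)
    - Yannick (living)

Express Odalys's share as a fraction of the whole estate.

Odalys receives 2/7 of the estate.

The entire €280,000 passes to the siblings and their issue.
Counting each half-blood sibling's line as half a unit, there are 7/2 units in €280,000, so one unit is €80,000. Whole-blood lines (Celia, Odalys, and Yannick) take €80,000 each; half-blood lines (Bertrand) take €40,000 each.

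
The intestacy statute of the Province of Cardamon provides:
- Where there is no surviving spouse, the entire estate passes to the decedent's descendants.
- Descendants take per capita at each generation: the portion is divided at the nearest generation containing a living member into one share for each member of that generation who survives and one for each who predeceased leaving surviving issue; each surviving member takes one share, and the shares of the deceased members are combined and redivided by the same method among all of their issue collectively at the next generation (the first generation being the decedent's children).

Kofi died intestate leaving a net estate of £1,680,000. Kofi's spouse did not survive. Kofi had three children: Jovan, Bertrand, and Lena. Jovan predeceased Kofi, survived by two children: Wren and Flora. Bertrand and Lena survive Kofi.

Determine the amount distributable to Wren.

Wren receives £280,000.

The entire £1,680,000 passes to the descendants.
That amount (£1,680,000) is divided at the children's generation into 3 shares of £560,000. Bertrand and Lena each take £560,000. The remaining share for the deceased Jovan (£560,000) is carried to the next generation.
That pool (£560,000) is divided at the grandchildren's generation equally among Wren and Flora: £280,000 each.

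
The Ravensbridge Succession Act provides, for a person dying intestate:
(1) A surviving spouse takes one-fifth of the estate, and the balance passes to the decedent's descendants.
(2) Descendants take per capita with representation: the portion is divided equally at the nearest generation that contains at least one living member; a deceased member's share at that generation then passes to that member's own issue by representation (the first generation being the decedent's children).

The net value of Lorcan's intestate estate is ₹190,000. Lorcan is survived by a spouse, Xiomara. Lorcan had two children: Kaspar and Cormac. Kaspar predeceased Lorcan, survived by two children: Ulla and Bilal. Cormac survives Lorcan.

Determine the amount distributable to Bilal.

Xiomara takes one-fifth of ₹190,000 = ₹38,000. The remaining ₹152,000 passes to the descendants.
The descendants' portion (₹152,000) is divided into 2 shares of ₹76,000: Cormac takes ₹76,000; Kaspar's ₹76,000 share passes to Kaspar's issue.
Kaspar's share (₹76,000) is divided into 2 shares of ₹38,000: Ulla and Bilal each take ₹38,000.

Bilal receives ₹38,000.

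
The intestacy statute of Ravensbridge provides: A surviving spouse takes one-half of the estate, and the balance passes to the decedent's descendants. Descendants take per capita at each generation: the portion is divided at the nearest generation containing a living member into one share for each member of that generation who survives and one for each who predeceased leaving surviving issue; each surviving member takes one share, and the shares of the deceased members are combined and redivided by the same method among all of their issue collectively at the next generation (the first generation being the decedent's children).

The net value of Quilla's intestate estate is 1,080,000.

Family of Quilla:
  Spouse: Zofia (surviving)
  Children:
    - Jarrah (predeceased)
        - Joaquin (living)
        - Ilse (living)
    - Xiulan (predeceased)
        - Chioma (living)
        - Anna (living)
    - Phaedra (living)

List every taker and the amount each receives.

Zofia takes one-half of 1,080,000 = 540,000. The remaining 540,000 passes to the descendants.
The descendants' portion (540,000) is divided at the children's generation into 3 shares of 180,000. Phaedra takes 180,000. The 2 shares of the deceased (Jarrah and Xiulan) are combined into a pool of 360,000.
That pool (360,000) is divided at the grandchildren's generation equally among Joaquin, Ilse, Chioma, and Anna: 90,000 each.

Zofia: 540,000; Joaquin: 90,000; Ilse: 90,000; Chioma: 90,000; Anna: 90,000; Phaedra: 180,000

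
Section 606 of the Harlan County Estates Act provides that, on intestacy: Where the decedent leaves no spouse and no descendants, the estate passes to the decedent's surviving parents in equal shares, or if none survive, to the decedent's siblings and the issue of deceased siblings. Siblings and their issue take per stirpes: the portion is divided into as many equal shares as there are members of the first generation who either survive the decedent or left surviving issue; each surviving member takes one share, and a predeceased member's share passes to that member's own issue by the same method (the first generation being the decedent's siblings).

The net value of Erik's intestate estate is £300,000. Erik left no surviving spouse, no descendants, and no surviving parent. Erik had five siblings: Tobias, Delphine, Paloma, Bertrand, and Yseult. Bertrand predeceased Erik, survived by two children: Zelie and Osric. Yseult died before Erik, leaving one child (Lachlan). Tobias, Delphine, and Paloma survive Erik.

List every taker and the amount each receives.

Tobias: £60,000; Delphine: £60,000; Paloma: £60,000; Zelie: £30,000; Osric: £30,000; Lachlan: £60,000

The entire £300,000 passes to the siblings and their issue.
That amount (£300,000) is divided into 5 shares of £60,000: Tobias, Delphine, and Paloma each take £60,000; Bertrand's £60,000 share passes to Bertrand's issue; Yseult's £60,000 share passes to Yseult's issue.
Bertrand's share (£60,000) is divided into 2 shares of £30,000: Zelie and Osric each take £30,000.
Yseult's share (£60,000) passes entirely to Lachlan.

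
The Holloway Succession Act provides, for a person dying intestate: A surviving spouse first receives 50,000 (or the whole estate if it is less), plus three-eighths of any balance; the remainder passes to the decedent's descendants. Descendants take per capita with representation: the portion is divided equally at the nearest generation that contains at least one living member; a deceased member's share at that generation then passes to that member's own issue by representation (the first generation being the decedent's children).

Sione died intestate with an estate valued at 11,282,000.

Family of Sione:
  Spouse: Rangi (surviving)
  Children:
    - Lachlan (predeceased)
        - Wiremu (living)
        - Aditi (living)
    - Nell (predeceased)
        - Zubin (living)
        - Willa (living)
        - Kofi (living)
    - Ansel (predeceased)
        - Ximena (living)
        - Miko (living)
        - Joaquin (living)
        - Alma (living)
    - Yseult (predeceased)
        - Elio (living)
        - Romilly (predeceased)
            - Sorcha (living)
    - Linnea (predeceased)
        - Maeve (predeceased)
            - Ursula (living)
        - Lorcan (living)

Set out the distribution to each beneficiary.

Rangi: 4,262,000; Wiremu: 540,000; Aditi: 540,000; Zubin: 540,000; Willa: 540,000; Kofi: 540,000; Ximena: 540,000; Miko: 540,000; Joaquin: 540,000; Alma: 540,000; Elio: 540,000; Sorcha: 540,000; Ursula: 540,000; Lorcan: 540,000

Rangi first takes 50,000, leaving a balance of 11,232,000. Rangi then takes three-eighths of the balance (4,212,000), for a total of 4,262,000. The remaining 7,020,000 passes to the descendants.
No child survives, so the initial division is made at the grandchildren's generation.
The descendants' portion (7,020,000) is divided into 13 shares of 540,000: Wiremu, Aditi, Zubin, Willa, Kofi, Ximena, Miko, Joaquin, Alma, Elio, and Lorcan each take 540,000; Romilly's 540,000 share passes to Romilly's issue; Maeve's 540,000 share passes to Maeve's issue.
Romilly's share (540,000) passes entirely to Sorcha.
Maeve's share (540,000) passes entirely to Ursula.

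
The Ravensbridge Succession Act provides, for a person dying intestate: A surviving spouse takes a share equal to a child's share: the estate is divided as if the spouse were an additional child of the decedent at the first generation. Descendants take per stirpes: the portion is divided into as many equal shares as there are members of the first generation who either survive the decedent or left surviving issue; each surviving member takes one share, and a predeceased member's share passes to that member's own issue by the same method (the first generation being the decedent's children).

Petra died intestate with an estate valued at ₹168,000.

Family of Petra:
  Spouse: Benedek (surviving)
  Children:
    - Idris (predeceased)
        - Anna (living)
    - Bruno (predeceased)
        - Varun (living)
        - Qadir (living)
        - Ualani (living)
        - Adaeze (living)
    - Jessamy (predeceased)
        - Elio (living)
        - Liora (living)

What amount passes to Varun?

Varun receives ₹10,500.

The spouse counts as an additional share at the children's level, so there are 4 primary shares of ₹42,000. Benedek takes one such share (₹42,000).
The children's combined portion (₹126,000) is divided into 3 shares of ₹42,000: Idris's ₹42,000 share passes to Idris's issue; Bruno's ₹42,000 share passes to Bruno's issue; Jessamy's ₹42,000 share passes to Jessamy's issue.
Idris's share (₹42,000) passes entirely to Anna.
Bruno's share (₹42,000) is divided into 4 shares of ₹10,500: Varun, Qadir, Ualani, and Adaeze each take ₹10,500.
Jessamy's share (₹42,000) is divided into 2 shares of ₹21,000: Elio and Liora each take ₹21,000.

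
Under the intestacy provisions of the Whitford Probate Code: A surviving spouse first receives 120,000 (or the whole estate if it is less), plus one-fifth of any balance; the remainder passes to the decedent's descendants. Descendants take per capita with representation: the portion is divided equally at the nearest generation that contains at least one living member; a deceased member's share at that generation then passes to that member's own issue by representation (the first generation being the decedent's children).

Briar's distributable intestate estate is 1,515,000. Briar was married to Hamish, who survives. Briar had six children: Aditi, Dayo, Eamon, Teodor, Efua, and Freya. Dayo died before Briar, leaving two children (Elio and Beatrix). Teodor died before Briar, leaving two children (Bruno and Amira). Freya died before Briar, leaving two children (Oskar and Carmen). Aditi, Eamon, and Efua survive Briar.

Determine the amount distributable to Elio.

Elio receives 93,000.

Hamish first takes 120,000, leaving a balance of 1,395,000. Hamish then takes one-fifth of the balance (279,000), for a total of 399,000. The remaining 1,116,000 passes to the descendants.
The descendants' portion (1,116,000) is divided into 6 shares of 186,000: Aditi, Eamon, and Efua each take 186,000; Dayo's 186,000 share passes to Dayo's issue; Teodor's 186,000 share passes to Teodor's issue; Freya's 186,000 share passes to Freya's issue.
Dayo's share (186,000) is divided into 2 shares of 93,000: Elio and Beatrix each take 93,000.
Teodor's share (186,000) is divided into 2 shares of 93,000: Bruno and Amira each take 93,000.
Freya's share (186,000) is divided into 2 shares of 93,000: Oskar and Carmen each take 93,000.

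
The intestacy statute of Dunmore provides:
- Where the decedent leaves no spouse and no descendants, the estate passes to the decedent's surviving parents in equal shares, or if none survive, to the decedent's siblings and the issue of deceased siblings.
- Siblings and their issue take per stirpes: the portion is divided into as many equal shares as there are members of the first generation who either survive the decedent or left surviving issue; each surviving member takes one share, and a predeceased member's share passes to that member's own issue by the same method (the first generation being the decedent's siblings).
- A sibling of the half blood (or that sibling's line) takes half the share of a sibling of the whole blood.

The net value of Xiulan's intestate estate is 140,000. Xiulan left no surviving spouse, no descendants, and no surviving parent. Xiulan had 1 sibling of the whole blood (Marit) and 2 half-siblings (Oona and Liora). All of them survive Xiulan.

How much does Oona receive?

Oona receives 35,000.

The entire 140,000 passes to the siblings and their issue.
Counting each half-blood sibling's line as half a unit, there are 2 units in 140,000, so one unit is 70,000. Whole-blood lines (Marit) take 70,000 each; half-blood lines (Oona and Liora) take 35,000 each.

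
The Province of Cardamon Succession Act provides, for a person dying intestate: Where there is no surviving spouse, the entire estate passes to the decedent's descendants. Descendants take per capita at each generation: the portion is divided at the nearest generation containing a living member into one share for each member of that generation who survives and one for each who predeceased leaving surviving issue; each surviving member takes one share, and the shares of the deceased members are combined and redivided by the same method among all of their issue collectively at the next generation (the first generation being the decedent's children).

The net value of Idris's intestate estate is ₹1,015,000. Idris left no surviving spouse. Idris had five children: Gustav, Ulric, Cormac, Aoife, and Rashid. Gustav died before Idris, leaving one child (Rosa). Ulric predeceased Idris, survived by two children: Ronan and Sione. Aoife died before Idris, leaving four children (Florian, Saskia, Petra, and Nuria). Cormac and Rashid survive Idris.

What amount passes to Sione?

Sione receives ₹87,000.

The entire ₹1,015,000 passes to the descendants.
That amount (₹1,015,000) is divided at the children's generation into 5 shares of ₹203,000. Cormac and Rashid each take ₹203,000. The 3 shares of the deceased (Gustav, Ulric, and Aoife) are combined into a pool of ₹609,000.
That pool (₹609,000) is divided at the grandchildren's generation equally among Rosa, Ronan, Sione, Florian, Saskia, Petra, and Nuria: ₹87,000 each.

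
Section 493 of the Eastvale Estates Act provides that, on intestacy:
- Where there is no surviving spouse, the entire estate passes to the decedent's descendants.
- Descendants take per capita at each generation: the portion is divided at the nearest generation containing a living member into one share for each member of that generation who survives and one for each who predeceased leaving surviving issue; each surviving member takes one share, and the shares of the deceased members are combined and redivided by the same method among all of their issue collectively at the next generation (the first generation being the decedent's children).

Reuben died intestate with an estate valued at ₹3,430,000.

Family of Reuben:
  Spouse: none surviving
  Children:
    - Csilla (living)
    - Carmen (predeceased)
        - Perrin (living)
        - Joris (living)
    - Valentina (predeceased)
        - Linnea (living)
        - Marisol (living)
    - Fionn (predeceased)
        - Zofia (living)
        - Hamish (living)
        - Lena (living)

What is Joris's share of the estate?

The entire ₹3,430,000 passes to the descendants.
That amount (₹3,430,000) is divided at the children's generation into 4 shares of ₹857,500. Csilla takes ₹857,500. The 3 shares of the deceased (Carmen, Valentina, and Fionn) are combined into a pool of ₹2,572,500.
That pool (₹2,572,500) is divided at the grandchildren's generation equally among Perrin, Joris, Linnea, Marisol, Zofia, Hamish, and Lena: ₹367,500 each.

Joris receives ₹367,500.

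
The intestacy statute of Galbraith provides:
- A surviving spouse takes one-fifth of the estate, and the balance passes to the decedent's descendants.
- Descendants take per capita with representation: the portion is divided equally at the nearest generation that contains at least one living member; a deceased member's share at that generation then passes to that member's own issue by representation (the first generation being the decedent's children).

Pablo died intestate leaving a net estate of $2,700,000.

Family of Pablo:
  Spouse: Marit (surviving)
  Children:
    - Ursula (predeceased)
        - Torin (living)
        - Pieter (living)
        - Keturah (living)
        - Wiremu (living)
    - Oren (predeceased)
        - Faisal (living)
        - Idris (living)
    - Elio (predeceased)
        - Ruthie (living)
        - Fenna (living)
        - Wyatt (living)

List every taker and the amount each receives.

Marit: $540,000; Torin: $240,000; Pieter: $240,000; Keturah: $240,000; Wiremu: $240,000; Faisal: $240,000; Idris: $240,000; Ruthie: $240,000; Fenna: $240,000; Wyatt: $240,000

Marit takes one-fifth of $2,700,000 = $540,000. The remaining $2,160,000 passes to the descendants.
No child survives, so the initial division is made at the grandchildren's generation.
The descendants' portion ($2,160,000) is divided into 9 shares of $240,000: Torin, Pieter, Keturah, Wiremu, Faisal, Idris, Ruthie, Fenna, and Wyatt each take $240,000.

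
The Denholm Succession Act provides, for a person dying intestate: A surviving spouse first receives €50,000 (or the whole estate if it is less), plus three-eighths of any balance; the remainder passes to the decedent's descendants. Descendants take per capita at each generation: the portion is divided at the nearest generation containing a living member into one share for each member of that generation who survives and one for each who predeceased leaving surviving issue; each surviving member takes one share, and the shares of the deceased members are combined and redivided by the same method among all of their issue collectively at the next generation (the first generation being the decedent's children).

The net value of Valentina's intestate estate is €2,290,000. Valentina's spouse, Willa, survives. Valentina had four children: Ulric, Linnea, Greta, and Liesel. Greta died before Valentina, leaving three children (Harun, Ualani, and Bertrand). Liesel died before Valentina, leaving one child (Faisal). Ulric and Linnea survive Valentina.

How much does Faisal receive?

Willa first takes €50,000, leaving a balance of €2,240,000. Willa then takes three-eighths of the balance (€840,000), for a total of €890,000. The remaining €1,400,000 passes to the descendants.
The descendants' portion (€1,400,000) is divided at the children's generation into 4 shares of €350,000. Ulric and Linnea each take €350,000. The 2 shares of the deceased (Greta and Liesel) are combined into a pool of €700,000.
That pool (€700,000) is divided at the grandchildren's generation equally among Harun, Ualani, Bertrand, and Faisal: €175,000 each.

Faisal receives €175,000.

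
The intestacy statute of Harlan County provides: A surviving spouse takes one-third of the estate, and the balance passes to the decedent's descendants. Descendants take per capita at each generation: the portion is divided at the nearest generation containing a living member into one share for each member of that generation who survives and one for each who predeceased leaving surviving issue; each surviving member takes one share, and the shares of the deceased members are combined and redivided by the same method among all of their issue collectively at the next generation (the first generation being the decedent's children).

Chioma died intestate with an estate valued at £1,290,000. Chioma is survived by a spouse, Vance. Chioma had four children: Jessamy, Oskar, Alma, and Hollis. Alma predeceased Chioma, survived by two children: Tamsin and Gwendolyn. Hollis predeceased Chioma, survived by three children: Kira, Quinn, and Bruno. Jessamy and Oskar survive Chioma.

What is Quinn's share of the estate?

Quinn receives £86,000.

Vance takes one-third of £1,290,000 = £430,000. The remaining £860,000 passes to the descendants.
The descendants' portion (£860,000) is divided at the children's generation into 4 shares of £215,000. Jessamy and Oskar each take £215,000. The 2 shares of the deceased (Alma and Hollis) are combined into a pool of £430,000.
That pool (£430,000) is divided at the grandchildren's generation equally among Tamsin, Gwendolyn, Kira, Quinn, and Bruno: £86,000 each.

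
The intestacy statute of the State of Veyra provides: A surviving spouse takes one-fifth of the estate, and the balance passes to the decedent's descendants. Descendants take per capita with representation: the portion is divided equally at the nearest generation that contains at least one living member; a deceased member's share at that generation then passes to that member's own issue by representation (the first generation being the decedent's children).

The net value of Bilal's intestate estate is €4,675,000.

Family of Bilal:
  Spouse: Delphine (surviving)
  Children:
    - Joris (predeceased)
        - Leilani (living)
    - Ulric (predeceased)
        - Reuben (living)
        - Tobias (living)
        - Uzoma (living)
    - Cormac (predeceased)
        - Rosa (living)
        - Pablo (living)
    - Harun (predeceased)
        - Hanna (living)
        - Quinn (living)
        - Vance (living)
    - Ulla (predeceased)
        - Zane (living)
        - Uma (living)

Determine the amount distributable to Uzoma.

Uzoma receives €340,000.

Delphine takes one-fifth of €4,675,000 = €935,000. The remaining €3,740,000 passes to the descendants.
No child survives, so the initial division is made at the grandchildren's generation.
The descendants' portion (€3,740,000) is divided into 11 shares of €340,000: Leilani, Reuben, Tobias, Uzoma, Rosa, Pablo, Hanna, Quinn, Vance, Zane, and Uma each take €340,000.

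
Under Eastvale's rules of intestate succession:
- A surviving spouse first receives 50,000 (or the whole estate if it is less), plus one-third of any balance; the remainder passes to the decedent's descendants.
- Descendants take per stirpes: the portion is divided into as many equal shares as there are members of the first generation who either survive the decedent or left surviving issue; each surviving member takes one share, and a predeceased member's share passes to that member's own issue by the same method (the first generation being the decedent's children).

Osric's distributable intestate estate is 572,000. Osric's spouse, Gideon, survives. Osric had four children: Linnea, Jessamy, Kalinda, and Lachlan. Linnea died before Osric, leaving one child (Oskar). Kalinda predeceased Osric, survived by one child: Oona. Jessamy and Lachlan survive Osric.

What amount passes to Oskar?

Gideon first takes 50,000, leaving a balance of 522,000. Gideon then takes one-third of the balance (174,000), for a total of 224,000. The remaining 348,000 passes to the descendants.
The descendants' portion (348,000) is divided into 4 shares of 87,000: Jessamy and Lachlan each take 87,000; Linnea's 87,000 share passes to Linnea's issue; Kalinda's 87,000 share passes to Kalinda's issue.
Linnea's share (87,000) passes entirely to Oskar.
Kalinda's share (87,000) passes entirely to Oona.

Oskar receives 87,000.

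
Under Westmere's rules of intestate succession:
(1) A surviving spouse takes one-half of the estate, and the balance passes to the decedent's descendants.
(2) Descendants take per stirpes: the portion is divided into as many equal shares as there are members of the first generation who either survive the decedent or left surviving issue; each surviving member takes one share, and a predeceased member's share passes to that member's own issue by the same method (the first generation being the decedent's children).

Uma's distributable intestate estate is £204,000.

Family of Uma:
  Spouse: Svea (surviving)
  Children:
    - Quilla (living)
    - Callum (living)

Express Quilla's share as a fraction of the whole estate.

Svea takes one-half of £204,000 = £102,000. The remaining £102,000 passes to the descendants.
The descendants' portion (£102,000) is divided into 2 shares of £51,000: Quilla and Callum each take £51,000.

Quilla receives 1/4 of the estate.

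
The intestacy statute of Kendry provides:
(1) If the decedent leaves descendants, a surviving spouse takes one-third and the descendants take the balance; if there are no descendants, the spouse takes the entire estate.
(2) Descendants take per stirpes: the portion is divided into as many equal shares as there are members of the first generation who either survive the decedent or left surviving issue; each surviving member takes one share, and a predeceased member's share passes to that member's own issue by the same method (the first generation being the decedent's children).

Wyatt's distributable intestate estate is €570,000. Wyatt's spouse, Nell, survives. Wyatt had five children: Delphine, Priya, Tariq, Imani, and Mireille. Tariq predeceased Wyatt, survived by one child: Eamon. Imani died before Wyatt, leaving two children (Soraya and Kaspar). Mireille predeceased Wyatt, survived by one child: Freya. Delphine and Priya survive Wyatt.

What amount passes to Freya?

Nell takes one-third of €570,000 = €190,000. The remaining €380,000 passes to the descendants.
The descendants' portion (€380,000) is divided into 5 shares of €76,000: Delphine and Priya each take €76,000; Tariq's €76,000 share passes to Tariq's issue; Imani's €76,000 share passes to Imani's issue; Mireille's €76,000 share passes to Mireille's issue.
Tariq's share (€76,000) passes entirely to Eamon.
Imani's share (€76,000) is divided into 2 shares of €38,000: Soraya and Kaspar each take €38,000.
Mireille's share (€76,000) passes entirely to Freya.

Freya receives €76,000.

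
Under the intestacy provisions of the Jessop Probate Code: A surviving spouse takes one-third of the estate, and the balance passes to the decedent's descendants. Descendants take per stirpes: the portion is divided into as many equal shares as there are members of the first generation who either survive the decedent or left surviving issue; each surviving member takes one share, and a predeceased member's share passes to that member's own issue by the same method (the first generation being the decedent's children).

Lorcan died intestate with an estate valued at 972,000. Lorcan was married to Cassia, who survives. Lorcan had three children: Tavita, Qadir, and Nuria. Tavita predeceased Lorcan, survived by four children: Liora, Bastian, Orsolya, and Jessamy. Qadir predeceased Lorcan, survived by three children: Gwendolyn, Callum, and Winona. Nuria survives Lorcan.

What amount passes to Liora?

Cassia takes one-third of 972,000 = 324,000. The remaining 648,000 passes to the descendants.
The descendants' portion (648,000) is divided into 3 shares of 216,000: Nuria takes 216,000; Tavita's 216,000 share passes to Tavita's issue; Qadir's 216,000 share passes to Qadir's issue.
Tavita's share (216,000) is divided into 4 shares of 54,000: Liora, Bastian, Orsolya, and Jessamy each take 54,000.
Qadir's share (216,000) is divided into 3 shares of 72,000: Gwendolyn, Callum, and Winona each take 72,000.

Liora receives 54,000.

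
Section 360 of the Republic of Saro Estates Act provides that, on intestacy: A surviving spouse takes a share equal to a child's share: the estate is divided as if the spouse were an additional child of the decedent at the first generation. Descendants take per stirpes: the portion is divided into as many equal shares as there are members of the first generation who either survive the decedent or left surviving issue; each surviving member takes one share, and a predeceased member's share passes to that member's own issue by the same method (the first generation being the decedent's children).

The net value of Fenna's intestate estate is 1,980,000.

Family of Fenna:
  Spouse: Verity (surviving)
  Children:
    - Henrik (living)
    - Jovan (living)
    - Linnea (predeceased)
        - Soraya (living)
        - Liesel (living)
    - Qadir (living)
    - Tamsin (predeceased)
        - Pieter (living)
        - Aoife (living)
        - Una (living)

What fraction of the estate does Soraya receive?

The spouse counts as an additional share at the children's level, so there are 6 primary shares of 330,000. Verity takes one such share (330,000).
The children's combined portion (1,650,000) is divided into 5 shares of 330,000: Henrik, Jovan, and Qadir each take 330,000; Linnea's 330,000 share passes to Linnea's issue; Tamsin's 330,000 share passes to Tamsin's issue.
Linnea's share (330,000) is divided into 2 shares of 165,000: Soraya and Liesel each take 165,000.
Tamsin's share (330,000) is divided into 3 shares of 110,000: Pieter, Aoife, and Una each take 110,000.

Soraya receives 1/12 of the estate.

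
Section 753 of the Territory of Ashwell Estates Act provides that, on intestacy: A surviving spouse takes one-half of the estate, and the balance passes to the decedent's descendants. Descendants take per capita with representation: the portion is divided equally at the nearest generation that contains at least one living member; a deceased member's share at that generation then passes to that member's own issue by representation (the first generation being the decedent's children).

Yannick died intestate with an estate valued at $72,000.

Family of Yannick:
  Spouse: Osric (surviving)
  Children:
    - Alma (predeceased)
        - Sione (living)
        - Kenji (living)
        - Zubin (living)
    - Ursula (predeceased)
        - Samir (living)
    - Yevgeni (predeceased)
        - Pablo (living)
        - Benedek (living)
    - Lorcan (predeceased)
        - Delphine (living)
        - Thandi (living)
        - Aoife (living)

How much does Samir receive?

Osric takes one-half of $72,000 = $36,000. The remaining $36,000 passes to the descendants.
No child survives, so the initial division is made at the grandchildren's generation.
The descendants' portion ($36,000) is divided into 9 shares of $4,000: Sione, Kenji, Zubin, Samir, Pablo, Benedek, Delphine, Thandi, and Aoife each take $4,000.

Samir receives $4,000.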